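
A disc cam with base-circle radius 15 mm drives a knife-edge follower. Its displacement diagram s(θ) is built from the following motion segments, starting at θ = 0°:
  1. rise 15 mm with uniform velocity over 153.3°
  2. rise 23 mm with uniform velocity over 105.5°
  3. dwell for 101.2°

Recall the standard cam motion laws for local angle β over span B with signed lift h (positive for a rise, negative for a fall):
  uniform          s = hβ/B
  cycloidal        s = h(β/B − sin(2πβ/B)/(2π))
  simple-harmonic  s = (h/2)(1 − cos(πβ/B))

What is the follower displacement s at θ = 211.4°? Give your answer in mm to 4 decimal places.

seg 1 [0°–153.3°] uniform, h=15: full span → s += 15 → s = 15.0000
seg 2 [153.3°–258.8°] uniform, h=23: θ=211.4° here. β=58.1, B=105.5. 23·58.1/105.5 = 12.6664 → s = 27.6664

27.6664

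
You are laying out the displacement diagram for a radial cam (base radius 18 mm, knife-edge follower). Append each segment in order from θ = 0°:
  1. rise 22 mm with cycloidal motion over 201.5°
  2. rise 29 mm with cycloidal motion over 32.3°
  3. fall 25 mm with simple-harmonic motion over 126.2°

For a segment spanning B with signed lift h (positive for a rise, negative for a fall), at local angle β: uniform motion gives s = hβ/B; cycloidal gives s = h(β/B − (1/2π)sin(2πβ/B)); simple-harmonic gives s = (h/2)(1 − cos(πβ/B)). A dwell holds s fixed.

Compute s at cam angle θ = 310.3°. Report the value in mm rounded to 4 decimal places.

seg 1 [0°–201.5°] cycloidal, h=22: full span → s += 22 → s = 22.0000
seg 2 [201.5°–233.8°] cycloidal, h=29: full span → s += 29 → s = 51.0000
seg 3 [233.8°–360°] simple-harmonic, h=-25: θ=310.3° here. β=76.5, B=126.2. -25/2·(1 − cos(π·0.6062)) = -16.5928 → s = 34.4072

34.4072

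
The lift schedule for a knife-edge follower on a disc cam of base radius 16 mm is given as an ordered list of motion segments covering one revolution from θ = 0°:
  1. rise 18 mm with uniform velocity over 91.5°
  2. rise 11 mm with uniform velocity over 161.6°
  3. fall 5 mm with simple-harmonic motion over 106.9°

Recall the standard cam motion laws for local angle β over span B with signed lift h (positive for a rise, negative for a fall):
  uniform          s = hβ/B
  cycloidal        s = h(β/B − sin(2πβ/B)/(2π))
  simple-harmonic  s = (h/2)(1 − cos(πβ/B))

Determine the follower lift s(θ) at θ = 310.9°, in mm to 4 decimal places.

seg 1 [0°–91.5°] uniform, h=18: full span → s += 18 → s = 18.0000
seg 2 [91.5°–253.1°] uniform, h=11: full span → s += 11 → s = 29.0000
seg 3 [253.1°–360°] simple-harmonic, h=-5: θ=310.9° here. β=57.8, B=106.9. -5/2·(1 − cos(π·0.5407)) = -2.8187 → s = 26.1813

26.1813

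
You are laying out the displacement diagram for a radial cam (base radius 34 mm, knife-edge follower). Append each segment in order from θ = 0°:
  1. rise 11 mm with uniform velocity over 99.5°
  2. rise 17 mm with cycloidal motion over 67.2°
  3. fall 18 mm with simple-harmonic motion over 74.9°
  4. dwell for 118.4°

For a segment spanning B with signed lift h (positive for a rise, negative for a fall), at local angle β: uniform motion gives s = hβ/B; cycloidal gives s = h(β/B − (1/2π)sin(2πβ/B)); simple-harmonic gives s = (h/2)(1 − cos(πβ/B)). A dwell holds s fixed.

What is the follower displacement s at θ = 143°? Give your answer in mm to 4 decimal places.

seg 1 [0°–99.5°] uniform, h=11: full span → s += 11 → s = 11.0000
seg 2 [99.5°–166.7°] cycloidal, h=17: θ=143° here. β=43.5, B=67.2. 17·(0.6473 − sin(2π·0.6473)/(2π)) = 13.1663 → s = 24.1663

24.1663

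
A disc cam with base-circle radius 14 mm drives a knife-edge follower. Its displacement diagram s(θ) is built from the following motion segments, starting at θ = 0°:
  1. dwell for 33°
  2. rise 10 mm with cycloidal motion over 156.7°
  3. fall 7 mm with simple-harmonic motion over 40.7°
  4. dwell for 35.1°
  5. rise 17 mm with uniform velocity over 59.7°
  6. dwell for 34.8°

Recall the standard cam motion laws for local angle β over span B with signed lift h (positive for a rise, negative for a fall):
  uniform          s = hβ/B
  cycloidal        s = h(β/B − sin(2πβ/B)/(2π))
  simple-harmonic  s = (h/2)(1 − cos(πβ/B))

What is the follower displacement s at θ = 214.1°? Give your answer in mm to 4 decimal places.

seg 1 [0°–33°] dwell: s stays 0.0000
seg 2 [33°–189.7°] cycloidal, h=10: full span → s += 10 → s = 10.0000
seg 3 [189.7°–230.4°] simple-harmonic, h=-7: θ=214.1° here. β=24.4, B=40.7. -7/2·(1 − cos(π·0.5995)) = -4.5764 → s = 5.4236

5.4236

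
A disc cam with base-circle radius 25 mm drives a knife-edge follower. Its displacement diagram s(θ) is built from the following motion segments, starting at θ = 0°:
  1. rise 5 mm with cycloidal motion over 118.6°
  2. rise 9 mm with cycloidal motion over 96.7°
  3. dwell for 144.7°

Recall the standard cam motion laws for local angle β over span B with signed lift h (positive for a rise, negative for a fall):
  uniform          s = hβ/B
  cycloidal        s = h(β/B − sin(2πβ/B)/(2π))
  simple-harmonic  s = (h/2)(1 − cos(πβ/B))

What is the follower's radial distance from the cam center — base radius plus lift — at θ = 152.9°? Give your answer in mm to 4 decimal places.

seg 1 [0°–118.6°] cycloidal, h=5: full span → s += 5 → s = 5.0000
seg 2 [118.6°–215.3°] cycloidal, h=9: θ=152.9° here. β=34.3, B=96.7. 9·(0.3547 − sin(2π·0.3547)/(2π)) = 2.0589 → s = 7.0589
radial distance = base radius + s = 25 + 7.0589 = 32.0589

32.0589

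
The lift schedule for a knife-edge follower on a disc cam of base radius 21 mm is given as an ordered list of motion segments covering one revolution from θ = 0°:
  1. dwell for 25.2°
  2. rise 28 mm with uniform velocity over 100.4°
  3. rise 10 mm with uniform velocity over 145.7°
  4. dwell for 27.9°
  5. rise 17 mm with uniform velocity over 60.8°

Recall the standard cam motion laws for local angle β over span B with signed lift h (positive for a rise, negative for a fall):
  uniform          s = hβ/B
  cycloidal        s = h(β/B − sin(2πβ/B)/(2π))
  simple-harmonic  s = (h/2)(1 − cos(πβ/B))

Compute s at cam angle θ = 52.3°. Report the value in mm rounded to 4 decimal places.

seg 1 [0°–25.2°] dwell: s stays 0.0000
seg 2 [25.2°–125.6°] uniform, h=28: θ=52.3° here. β=27.1, B=100.4. 28·27.1/100.4 = 7.5578 → s = 7.5578

7.5578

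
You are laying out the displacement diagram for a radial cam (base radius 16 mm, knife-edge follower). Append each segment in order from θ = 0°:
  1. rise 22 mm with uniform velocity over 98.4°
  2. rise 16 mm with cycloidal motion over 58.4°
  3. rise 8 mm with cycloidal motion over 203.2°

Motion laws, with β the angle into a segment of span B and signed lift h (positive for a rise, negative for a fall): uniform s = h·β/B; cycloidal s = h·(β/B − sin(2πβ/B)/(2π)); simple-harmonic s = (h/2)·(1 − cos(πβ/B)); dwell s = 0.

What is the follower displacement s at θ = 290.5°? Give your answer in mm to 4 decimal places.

seg 1 [0°–98.4°] uniform, h=22: full span → s += 22 → s = 22.0000
seg 2 [98.4°–156.8°] cycloidal, h=16: full span → s += 16 → s = 38.0000
seg 3 [156.8°–360°] cycloidal, h=8: θ=290.5° here. β=133.7, B=203.2. 8·(0.6580 − sin(2π·0.6580)/(2π)) = 6.3300 → s = 44.3300

44.3300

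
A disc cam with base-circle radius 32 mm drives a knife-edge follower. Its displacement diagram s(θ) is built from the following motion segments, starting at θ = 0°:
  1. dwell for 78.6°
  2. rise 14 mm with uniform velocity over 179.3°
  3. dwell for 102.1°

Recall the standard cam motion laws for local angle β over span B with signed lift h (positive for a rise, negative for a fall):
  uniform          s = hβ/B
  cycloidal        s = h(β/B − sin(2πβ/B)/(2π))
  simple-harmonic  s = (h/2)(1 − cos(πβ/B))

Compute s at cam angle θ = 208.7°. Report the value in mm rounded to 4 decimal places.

seg 1 [0°–78.6°] dwell: s stays 0.0000
seg 2 [78.6°–257.9°] uniform, h=14: θ=208.7° here. β=130.1, B=179.3. 14·130.1/179.3 = 10.1584 → s = 10.1584

10.1584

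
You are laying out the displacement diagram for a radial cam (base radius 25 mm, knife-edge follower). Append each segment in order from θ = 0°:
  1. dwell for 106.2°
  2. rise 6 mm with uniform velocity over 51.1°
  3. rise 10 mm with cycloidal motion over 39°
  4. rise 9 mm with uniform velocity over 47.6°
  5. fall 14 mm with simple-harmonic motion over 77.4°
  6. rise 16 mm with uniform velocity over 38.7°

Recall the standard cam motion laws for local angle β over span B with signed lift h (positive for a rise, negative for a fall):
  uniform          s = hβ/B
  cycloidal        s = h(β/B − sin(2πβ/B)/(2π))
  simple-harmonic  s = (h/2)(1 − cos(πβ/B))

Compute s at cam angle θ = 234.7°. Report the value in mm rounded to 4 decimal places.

seg 1 [0°–106.2°] dwell: s stays 0.0000
seg 2 [106.2°–157.3°] uniform, h=6: full span → s += 6 → s = 6.0000
seg 3 [157.3°–196.3°] cycloidal, h=10: full span → s += 10 → s = 16.0000
seg 4 [196.3°–243.9°] uniform, h=9: θ=234.7° here. β=38.4, B=47.6. 9·38.4/47.6 = 7.2605 → s = 23.2605

23.2605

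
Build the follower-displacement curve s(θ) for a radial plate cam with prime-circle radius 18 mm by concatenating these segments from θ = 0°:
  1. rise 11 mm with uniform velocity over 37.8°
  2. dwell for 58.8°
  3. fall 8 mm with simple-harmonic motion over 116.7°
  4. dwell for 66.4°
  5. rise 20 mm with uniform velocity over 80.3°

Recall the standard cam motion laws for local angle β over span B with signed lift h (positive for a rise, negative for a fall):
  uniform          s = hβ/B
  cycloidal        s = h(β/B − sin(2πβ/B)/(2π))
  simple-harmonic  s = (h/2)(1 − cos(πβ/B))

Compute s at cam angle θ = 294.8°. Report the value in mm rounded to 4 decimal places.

seg 1 [0°–37.8°] uniform, h=11: full span → s += 11 → s = 11.0000
seg 2 [37.8°–96.6°] dwell: s stays 11.0000
seg 3 [96.6°–213.3°] simple-harmonic, h=-8: full span → s += -8 → s = 3.0000
seg 4 [213.3°–279.7°] dwell: s stays 3.0000
seg 5 [279.7°–360°] uniform, h=20: θ=294.8° here. β=15.1, B=80.3. 20·15.1/80.3 = 3.7609 → s = 6.7609

6.7609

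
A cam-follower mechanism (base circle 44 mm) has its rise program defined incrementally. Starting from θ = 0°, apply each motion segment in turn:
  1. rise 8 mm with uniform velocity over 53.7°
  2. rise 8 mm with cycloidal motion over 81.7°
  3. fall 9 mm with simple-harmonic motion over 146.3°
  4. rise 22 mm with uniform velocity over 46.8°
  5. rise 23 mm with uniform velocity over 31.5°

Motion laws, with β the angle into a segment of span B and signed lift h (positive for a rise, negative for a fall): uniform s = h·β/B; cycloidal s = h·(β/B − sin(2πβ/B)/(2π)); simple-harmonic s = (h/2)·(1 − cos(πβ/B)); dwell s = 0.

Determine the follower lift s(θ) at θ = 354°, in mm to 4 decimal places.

seg 1 [0°–53.7°] uniform, h=8: full span → s += 8 → s = 8.0000
seg 2 [53.7°–135.4°] cycloidal, h=8: full span → s += 8 → s = 16.0000
seg 3 [135.4°–281.7°] simple-harmonic, h=-9: full span → s += -9 → s = 7.0000
seg 4 [281.7°–328.5°] uniform, h=22: full span → s += 22 → s = 29.0000
seg 5 [328.5°–360°] uniform, h=23: θ=354° here. β=25.5, B=31.5. 23·25.5/31.5 = 18.6190 → s = 47.6190

47.6190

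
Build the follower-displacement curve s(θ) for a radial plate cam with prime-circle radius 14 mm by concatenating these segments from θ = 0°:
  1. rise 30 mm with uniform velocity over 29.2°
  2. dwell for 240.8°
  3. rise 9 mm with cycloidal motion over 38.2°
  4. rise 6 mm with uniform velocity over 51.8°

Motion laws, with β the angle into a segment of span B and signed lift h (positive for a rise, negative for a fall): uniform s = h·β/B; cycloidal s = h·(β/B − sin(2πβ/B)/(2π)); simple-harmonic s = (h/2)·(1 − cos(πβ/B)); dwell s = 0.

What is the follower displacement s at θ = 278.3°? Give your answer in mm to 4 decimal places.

seg 1 [0°–29.2°] uniform, h=30: full span → s += 30 → s = 30.0000
seg 2 [29.2°–270°] dwell: s stays 30.0000
seg 3 [270°–308.2°] cycloidal, h=9: θ=278.3° here. β=8.3, B=38.2. 9·(0.2173 − sin(2π·0.2173)/(2π)) = 0.5533 → s = 30.5533

30.5533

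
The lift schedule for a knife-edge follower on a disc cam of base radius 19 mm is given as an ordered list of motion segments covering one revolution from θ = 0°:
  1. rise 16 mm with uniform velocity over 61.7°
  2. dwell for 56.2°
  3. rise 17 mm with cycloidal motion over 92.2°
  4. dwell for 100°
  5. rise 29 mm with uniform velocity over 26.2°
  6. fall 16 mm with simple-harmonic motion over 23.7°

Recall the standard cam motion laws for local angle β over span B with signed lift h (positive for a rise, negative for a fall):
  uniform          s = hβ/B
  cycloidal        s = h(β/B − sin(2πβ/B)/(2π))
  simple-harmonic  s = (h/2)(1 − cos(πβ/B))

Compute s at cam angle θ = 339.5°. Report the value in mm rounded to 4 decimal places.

seg 1 [0°–61.7°] uniform, h=16: full span → s += 16 → s = 16.0000
seg 2 [61.7°–117.9°] dwell: s stays 16.0000
seg 3 [117.9°–210.1°] cycloidal, h=17: full span → s += 17 → s = 33.0000
seg 4 [210.1°–310.1°] dwell: s stays 33.0000
seg 5 [310.1°–336.3°] uniform, h=29: full span → s += 29 → s = 62.0000
seg 6 [336.3°–360°] simple-harmonic, h=-16: θ=339.5° here. β=3.2, B=23.7. -16/2·(1 − cos(π·0.1350)) = -0.7090 → s = 61.2910

61.2910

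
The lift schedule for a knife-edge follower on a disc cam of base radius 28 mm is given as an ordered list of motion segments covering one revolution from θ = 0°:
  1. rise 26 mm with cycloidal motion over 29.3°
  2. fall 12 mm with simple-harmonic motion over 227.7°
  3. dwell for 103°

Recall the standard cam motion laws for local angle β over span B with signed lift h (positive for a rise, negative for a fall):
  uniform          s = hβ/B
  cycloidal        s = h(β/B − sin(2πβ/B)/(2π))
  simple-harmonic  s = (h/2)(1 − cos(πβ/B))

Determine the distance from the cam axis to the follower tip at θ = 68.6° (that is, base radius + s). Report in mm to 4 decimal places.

seg 1 [0°–29.3°] cycloidal, h=26: full span → s += 26 → s = 26.0000
seg 2 [29.3°–257°] simple-harmonic, h=-12: θ=68.6° here. β=39.3, B=227.7. -12/2·(1 − cos(π·0.1726)) = -0.8606 → s = 25.1394
radial distance = base radius + s = 28 + 25.1394 = 53.1394

53.1394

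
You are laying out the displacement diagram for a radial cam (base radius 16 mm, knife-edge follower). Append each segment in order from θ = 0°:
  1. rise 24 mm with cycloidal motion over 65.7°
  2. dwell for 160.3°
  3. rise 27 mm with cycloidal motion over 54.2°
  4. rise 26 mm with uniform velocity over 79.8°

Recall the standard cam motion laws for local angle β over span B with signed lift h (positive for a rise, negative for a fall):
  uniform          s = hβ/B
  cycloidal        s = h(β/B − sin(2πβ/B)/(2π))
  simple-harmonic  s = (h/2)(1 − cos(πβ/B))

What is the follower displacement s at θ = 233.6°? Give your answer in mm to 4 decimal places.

seg 1 [0°–65.7°] cycloidal, h=24: full span → s += 24 → s = 24.0000
seg 2 [65.7°–226°] dwell: s stays 24.0000
seg 3 [226°–280.2°] cycloidal, h=27: θ=233.6° here. β=7.6, B=54.2. 27·(0.1402 − sin(2π·0.1402)/(2π)) = 0.4711 → s = 24.4711

24.4711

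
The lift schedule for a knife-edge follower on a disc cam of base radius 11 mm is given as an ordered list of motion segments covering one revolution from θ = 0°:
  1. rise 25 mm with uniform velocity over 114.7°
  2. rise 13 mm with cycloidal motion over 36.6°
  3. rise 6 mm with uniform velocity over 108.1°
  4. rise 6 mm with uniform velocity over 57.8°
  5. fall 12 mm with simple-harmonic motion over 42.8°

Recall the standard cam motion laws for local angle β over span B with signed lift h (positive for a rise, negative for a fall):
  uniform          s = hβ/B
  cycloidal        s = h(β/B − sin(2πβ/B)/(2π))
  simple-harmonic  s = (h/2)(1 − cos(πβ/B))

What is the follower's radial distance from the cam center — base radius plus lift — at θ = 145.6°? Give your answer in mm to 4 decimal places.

seg 1 [0°–114.7°] uniform, h=25: full span → s += 25 → s = 25.0000
seg 2 [114.7°–151.3°] cycloidal, h=13: θ=145.6° here. β=30.9, B=36.6. 13·(0.8443 − sin(2π·0.8443)/(2π)) = 12.6920 → s = 37.6920
radial distance = base radius + s = 11 + 37.6920 = 48.6920

48.6920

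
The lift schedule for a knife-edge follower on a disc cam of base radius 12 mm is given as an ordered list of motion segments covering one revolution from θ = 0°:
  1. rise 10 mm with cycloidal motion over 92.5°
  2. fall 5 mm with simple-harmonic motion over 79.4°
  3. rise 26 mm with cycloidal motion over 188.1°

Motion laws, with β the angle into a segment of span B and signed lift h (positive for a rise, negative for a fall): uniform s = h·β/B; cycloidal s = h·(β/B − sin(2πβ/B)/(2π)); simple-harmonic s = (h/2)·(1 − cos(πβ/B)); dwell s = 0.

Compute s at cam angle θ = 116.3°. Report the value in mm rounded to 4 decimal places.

seg 1 [0°–92.5°] cycloidal, h=10: full span → s += 10 → s = 10.0000
seg 2 [92.5°–171.9°] simple-harmonic, h=-5: θ=116.3° here. β=23.8, B=79.4. -5/2·(1 − cos(π·0.2997)) = -1.0289 → s = 8.9711

8.9711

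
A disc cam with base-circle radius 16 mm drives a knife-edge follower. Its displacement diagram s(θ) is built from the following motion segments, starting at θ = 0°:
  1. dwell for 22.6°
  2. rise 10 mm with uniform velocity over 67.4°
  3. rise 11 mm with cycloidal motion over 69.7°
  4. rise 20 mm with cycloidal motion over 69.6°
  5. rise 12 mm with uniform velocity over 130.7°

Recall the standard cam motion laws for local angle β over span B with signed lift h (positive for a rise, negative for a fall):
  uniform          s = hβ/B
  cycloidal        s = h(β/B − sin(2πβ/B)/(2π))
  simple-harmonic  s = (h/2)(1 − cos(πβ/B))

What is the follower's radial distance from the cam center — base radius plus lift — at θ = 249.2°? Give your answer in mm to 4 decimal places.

seg 1 [0°–22.6°] dwell: s stays 0.0000
seg 2 [22.6°–90°] uniform, h=10: full span → s += 10 → s = 10.0000
seg 3 [90°–159.7°] cycloidal, h=11: full span → s += 11 → s = 21.0000
seg 4 [159.7°–229.3°] cycloidal, h=20: full span → s += 20 → s = 41.0000
seg 5 [229.3°–360°] uniform, h=12: θ=249.2° here. β=19.9, B=130.7. 12·19.9/130.7 = 1.8271 → s = 42.8271
radial distance = base radius + s = 16 + 42.8271 = 58.8271

58.8271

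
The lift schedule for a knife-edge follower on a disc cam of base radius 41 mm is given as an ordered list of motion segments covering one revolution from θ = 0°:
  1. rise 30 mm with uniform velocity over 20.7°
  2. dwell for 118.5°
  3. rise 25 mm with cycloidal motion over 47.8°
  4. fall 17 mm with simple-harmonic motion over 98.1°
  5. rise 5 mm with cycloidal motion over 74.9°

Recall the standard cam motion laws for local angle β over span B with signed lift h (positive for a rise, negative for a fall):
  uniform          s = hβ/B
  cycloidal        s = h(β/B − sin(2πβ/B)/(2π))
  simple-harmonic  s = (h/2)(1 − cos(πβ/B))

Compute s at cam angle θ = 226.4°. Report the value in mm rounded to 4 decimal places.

seg 1 [0°–20.7°] uniform, h=30: full span → s += 30 → s = 30.0000
seg 2 [20.7°–139.2°] dwell: s stays 30.0000
seg 3 [139.2°–187°] cycloidal, h=25: full span → s += 25 → s = 55.0000
seg 4 [187°–285.1°] simple-harmonic, h=-17: θ=226.4° here. β=39.4, B=98.1. -17/2·(1 − cos(π·0.4016)) = -5.9148 → s = 49.0852

49.0852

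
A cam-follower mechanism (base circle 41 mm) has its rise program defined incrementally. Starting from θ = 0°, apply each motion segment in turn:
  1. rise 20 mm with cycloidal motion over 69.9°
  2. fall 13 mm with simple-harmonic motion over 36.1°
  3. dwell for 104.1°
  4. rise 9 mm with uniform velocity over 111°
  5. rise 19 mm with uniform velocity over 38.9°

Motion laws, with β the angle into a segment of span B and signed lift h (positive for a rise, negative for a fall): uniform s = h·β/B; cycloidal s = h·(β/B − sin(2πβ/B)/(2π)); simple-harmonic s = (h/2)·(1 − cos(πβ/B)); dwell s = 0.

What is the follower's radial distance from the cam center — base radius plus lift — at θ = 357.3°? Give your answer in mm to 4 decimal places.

seg 1 [0°–69.9°] cycloidal, h=20: full span → s += 20 → s = 20.0000
seg 2 [69.9°–106°] simple-harmonic, h=-13: full span → s += -13 → s = 7.0000
seg 3 [106°–210.1°] dwell: s stays 7.0000
seg 4 [210.1°–321.1°] uniform, h=9: full span → s += 9 → s = 16.0000
seg 5 [321.1°–360°] uniform, h=19: θ=357.3° here. β=36.2, B=38.9. 19·36.2/38.9 = 17.6812 → s = 33.6812
radial distance = base radius + s = 41 + 33.6812 = 74.6812

74.6812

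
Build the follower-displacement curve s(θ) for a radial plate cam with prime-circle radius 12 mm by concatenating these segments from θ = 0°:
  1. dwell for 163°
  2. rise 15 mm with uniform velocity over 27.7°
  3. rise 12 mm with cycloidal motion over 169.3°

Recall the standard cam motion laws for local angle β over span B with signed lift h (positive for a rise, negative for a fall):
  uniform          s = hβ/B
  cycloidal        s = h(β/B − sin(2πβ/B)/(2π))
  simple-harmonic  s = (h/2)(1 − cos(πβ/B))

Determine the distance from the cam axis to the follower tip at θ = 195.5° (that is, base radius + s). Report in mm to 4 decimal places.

seg 1 [0°–163°] dwell: s stays 0.0000
seg 2 [163°–190.7°] uniform, h=15: full span → s += 15 → s = 15.0000
seg 3 [190.7°–360°] cycloidal, h=12: θ=195.5° here. β=4.8, B=169.3. 12·(0.0284 − sin(2π·0.0284)/(2π)) = 0.0018 → s = 15.0018
radial distance = base radius + s = 12 + 15.0018 = 27.0018

27.0018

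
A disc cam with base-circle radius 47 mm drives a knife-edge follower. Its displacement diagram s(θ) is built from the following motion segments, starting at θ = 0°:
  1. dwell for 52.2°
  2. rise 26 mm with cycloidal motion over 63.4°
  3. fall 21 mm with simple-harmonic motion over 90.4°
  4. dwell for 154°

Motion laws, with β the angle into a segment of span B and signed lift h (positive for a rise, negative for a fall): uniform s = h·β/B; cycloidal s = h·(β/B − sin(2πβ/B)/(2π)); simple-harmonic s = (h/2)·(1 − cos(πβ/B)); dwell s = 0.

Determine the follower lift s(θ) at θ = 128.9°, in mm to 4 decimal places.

seg 1 [0°–52.2°] dwell: s stays 0.0000
seg 2 [52.2°–115.6°] cycloidal, h=26: full span → s += 26 → s = 26.0000
seg 3 [115.6°–206°] simple-harmonic, h=-21: θ=128.9° here. β=13.3, B=90.4. -21/2·(1 − cos(π·0.1471)) = -1.1017 → s = 24.8983

24.8983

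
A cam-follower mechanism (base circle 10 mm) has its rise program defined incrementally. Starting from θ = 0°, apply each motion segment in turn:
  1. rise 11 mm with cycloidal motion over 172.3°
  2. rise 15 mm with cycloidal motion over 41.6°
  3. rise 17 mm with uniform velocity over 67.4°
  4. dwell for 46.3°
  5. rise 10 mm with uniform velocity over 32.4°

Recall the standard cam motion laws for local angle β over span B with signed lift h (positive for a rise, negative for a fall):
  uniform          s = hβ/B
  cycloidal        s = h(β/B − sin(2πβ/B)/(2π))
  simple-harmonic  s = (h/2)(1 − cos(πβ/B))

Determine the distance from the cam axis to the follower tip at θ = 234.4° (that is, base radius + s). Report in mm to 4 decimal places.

seg 1 [0°–172.3°] cycloidal, h=11: full span → s += 11 → s = 11.0000
seg 2 [172.3°–213.9°] cycloidal, h=15: full span → s += 15 → s = 26.0000
seg 3 [213.9°–281.3°] uniform, h=17: θ=234.4° here. β=20.5, B=67.4. 17·20.5/67.4 = 5.1706 → s = 31.1706
radial distance = base radius + s = 10 + 31.1706 = 41.1706

41.1706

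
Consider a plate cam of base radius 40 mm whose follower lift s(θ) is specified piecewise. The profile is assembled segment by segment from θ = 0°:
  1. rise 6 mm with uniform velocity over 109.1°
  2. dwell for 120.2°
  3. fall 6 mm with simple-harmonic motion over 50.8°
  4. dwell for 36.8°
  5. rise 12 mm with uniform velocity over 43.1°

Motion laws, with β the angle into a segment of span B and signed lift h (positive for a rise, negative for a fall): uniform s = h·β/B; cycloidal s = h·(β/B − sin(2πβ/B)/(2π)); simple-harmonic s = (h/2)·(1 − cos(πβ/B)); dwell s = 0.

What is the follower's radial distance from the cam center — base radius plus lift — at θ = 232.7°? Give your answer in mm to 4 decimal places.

seg 1 [0°–109.1°] uniform, h=6: full span → s += 6 → s = 6.0000
seg 2 [109.1°–229.3°] dwell: s stays 6.0000
seg 3 [229.3°–280.1°] simple-harmonic, h=-6: θ=232.7° here. β=3.4, B=50.8. -6/2·(1 − cos(π·0.0669)) = -0.0661 → s = 5.9339
radial distance = base radius + s = 40 + 5.9339 = 45.9339

45.9339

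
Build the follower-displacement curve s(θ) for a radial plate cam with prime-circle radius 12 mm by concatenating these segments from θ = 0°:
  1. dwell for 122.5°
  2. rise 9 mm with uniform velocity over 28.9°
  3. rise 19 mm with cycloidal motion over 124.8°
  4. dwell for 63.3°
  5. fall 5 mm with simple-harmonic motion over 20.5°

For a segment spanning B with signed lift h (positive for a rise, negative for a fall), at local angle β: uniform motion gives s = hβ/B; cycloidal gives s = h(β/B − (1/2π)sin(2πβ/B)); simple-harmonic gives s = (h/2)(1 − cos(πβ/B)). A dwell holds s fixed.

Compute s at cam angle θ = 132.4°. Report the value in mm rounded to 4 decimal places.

seg 1 [0°–122.5°] dwell: s stays 0.0000
seg 2 [122.5°–151.4°] uniform, h=9: θ=132.4° here. β=9.9, B=28.9. 9·9.9/28.9 = 3.0830 → s = 3.0830

3.0830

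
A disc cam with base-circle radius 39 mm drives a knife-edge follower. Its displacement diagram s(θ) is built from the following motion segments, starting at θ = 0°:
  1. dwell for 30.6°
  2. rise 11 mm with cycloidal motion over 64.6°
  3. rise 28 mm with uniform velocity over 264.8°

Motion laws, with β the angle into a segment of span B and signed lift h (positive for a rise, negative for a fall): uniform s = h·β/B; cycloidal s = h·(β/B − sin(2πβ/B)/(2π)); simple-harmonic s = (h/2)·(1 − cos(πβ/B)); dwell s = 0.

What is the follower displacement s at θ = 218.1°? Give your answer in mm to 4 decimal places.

seg 1 [0°–30.6°] dwell: s stays 0.0000
seg 2 [30.6°–95.2°] cycloidal, h=11: full span → s += 11 → s = 11.0000
seg 3 [95.2°–360°] uniform, h=28: θ=218.1° here. β=122.9, B=264.8. 28·122.9/264.8 = 12.9955 → s = 23.9955

23.9955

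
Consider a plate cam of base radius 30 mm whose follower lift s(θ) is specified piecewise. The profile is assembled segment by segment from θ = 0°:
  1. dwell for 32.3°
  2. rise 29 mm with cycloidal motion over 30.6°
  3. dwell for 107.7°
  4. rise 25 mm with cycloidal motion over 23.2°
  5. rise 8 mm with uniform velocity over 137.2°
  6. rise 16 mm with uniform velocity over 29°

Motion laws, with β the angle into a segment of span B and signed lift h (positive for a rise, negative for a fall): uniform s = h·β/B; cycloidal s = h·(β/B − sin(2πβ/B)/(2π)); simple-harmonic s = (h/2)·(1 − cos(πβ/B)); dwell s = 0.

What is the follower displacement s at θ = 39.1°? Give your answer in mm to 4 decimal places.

seg 1 [0°–32.3°] dwell: s stays 0.0000
seg 2 [32.3°–62.9°] cycloidal, h=29: θ=39.1° here. β=6.8, B=30.6. 29·(0.2222 − sin(2π·0.2222)/(2π)) = 1.8991 → s = 1.8991

1.8991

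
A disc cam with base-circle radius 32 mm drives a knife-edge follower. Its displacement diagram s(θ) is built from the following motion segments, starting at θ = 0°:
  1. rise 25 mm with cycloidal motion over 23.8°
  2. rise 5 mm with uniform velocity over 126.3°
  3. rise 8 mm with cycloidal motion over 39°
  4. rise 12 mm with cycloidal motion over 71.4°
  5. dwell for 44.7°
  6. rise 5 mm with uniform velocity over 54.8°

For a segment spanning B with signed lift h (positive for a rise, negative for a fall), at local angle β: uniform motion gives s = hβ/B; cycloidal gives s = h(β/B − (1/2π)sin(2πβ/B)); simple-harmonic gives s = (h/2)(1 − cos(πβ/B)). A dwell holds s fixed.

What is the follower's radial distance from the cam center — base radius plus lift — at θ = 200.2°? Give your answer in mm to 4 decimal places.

seg 1 [0°–23.8°] cycloidal, h=25: full span → s += 25 → s = 25.0000
seg 2 [23.8°–150.1°] uniform, h=5: full span → s += 5 → s = 30.0000
seg 3 [150.1°–189.1°] cycloidal, h=8: full span → s += 8 → s = 38.0000
seg 4 [189.1°–260.5°] cycloidal, h=12: θ=200.2° here. β=11.1, B=71.4. 12·(0.1555 − sin(2π·0.1555)/(2π)) = 0.2828 → s = 38.2828
radial distance = base radius + s = 32 + 38.2828 = 70.2828

70.2828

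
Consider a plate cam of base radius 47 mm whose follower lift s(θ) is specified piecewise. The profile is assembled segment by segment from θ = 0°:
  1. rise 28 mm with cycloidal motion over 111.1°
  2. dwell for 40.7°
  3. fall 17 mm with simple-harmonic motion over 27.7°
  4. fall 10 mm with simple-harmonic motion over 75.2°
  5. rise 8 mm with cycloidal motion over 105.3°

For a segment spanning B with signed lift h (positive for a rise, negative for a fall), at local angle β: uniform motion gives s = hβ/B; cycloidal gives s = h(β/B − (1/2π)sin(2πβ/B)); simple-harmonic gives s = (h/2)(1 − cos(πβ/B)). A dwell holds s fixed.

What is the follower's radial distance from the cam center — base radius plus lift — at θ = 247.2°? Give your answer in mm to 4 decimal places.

seg 1 [0°–111.1°] cycloidal, h=28: full span → s += 28 → s = 28.0000
seg 2 [111.1°–151.8°] dwell: s stays 28.0000
seg 3 [151.8°–179.5°] simple-harmonic, h=-17: full span → s += -17 → s = 11.0000
seg 4 [179.5°–254.7°] simple-harmonic, h=-10: θ=247.2° here. β=67.7, B=75.2. -10/2·(1 − cos(π·0.9003)) = -9.7566 → s = 1.2434
radial distance = base radius + s = 47 + 1.2434 = 48.2434

48.2434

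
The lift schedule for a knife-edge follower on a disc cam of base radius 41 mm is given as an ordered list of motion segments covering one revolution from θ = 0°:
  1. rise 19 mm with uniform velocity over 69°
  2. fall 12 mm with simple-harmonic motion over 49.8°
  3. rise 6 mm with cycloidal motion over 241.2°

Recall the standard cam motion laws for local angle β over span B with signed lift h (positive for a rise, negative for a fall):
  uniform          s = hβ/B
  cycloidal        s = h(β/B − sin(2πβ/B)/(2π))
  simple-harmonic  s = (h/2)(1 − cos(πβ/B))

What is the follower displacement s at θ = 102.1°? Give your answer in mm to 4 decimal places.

seg 1 [0°–69°] uniform, h=19: full span → s += 19 → s = 19.0000
seg 2 [69°–118.8°] simple-harmonic, h=-12: θ=102.1° here. β=33.1, B=49.8. -12/2·(1 − cos(π·0.6647)) = -8.9672 → s = 10.0328

10.0328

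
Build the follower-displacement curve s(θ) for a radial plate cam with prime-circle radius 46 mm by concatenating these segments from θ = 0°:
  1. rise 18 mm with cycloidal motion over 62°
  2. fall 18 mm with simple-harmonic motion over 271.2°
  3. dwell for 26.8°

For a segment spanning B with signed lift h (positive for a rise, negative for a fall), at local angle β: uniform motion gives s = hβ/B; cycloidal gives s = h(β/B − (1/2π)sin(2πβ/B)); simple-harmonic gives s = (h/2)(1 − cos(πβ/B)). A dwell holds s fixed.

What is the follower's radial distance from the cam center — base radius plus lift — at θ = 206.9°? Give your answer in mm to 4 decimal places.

seg 1 [0°–62°] cycloidal, h=18: full span → s += 18 → s = 18.0000
seg 2 [62°–333.2°] simple-harmonic, h=-18: θ=206.9° here. β=144.9, B=271.2. -18/2·(1 − cos(π·0.5343)) = -9.9677 → s = 8.0323
radial distance = base radius + s = 46 + 8.0323 = 54.0323

54.0323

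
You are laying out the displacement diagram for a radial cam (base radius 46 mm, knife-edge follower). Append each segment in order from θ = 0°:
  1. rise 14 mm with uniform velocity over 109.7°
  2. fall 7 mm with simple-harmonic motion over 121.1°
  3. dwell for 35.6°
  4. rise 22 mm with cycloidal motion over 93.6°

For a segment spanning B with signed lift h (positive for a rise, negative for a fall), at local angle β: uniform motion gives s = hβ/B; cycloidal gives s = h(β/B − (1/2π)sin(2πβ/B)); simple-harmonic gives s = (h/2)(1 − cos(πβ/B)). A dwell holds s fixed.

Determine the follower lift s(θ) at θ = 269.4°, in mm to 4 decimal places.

seg 1 [0°–109.7°] uniform, h=14: full span → s += 14 → s = 14.0000
seg 2 [109.7°–230.8°] simple-harmonic, h=-7: full span → s += -7 → s = 7.0000
seg 3 [230.8°–266.4°] dwell: s stays 7.0000
seg 4 [266.4°–360°] cycloidal, h=22: θ=269.4° here. β=3, B=93.6. 22·(0.0321 − sin(2π·0.0321)/(2π)) = 0.0048 → s = 7.0048

7.0048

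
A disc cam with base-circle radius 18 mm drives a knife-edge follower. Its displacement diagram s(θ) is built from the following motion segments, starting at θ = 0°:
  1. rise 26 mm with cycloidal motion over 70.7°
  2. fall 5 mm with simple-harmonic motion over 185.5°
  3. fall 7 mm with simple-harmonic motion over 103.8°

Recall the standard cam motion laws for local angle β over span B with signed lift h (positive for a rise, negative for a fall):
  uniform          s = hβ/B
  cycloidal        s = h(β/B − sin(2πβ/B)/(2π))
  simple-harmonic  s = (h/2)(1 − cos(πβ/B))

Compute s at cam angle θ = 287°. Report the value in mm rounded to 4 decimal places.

seg 1 [0°–70.7°] cycloidal, h=26: full span → s += 26 → s = 26.0000
seg 2 [70.7°–256.2°] simple-harmonic, h=-5: full span → s += -5 → s = 21.0000
seg 3 [256.2°–360°] simple-harmonic, h=-7: θ=287° here. β=30.8, B=103.8. -7/2·(1 − cos(π·0.2967)) = -1.4137 → s = 19.5863

19.5863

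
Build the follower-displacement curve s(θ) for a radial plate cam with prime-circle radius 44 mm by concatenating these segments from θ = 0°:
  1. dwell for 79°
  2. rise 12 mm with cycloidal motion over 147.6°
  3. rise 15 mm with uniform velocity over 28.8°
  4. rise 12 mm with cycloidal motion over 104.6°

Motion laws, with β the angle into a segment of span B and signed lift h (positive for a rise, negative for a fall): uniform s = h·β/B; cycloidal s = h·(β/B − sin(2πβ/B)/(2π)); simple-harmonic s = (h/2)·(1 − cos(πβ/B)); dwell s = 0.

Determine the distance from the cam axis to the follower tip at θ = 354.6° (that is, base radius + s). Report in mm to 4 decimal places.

seg 1 [0°–79°] dwell: s stays 0.0000
seg 2 [79°–226.6°] cycloidal, h=12: full span → s += 12 → s = 12.0000
seg 3 [226.6°–255.4°] uniform, h=15: full span → s += 15 → s = 27.0000
seg 4 [255.4°–360°] cycloidal, h=12: θ=354.6° here. β=99.2, B=104.6. 12·(0.9484 − sin(2π·0.9484)/(2π)) = 11.9892 → s = 38.9892
radial distance = base radius + s = 44 + 38.9892 = 82.9892

82.9892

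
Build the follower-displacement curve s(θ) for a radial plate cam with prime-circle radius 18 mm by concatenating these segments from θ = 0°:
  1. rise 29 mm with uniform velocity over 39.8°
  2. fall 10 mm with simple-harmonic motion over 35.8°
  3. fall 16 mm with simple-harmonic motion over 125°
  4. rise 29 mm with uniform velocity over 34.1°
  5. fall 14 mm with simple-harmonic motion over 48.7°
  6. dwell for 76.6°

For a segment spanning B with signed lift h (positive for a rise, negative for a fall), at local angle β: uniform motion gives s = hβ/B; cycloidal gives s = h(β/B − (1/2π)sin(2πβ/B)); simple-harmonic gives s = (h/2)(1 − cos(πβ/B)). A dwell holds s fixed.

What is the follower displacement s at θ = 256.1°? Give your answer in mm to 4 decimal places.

seg 1 [0°–39.8°] uniform, h=29: full span → s += 29 → s = 29.0000
seg 2 [39.8°–75.6°] simple-harmonic, h=-10: full span → s += -10 → s = 19.0000
seg 3 [75.6°–200.6°] simple-harmonic, h=-16: full span → s += -16 → s = 3.0000
seg 4 [200.6°–234.7°] uniform, h=29: full span → s += 29 → s = 32.0000
seg 5 [234.7°–283.4°] simple-harmonic, h=-14: θ=256.1° here. β=21.4, B=48.7. -14/2·(1 − cos(π·0.4394)) = -5.6759 → s = 26.3241

26.3241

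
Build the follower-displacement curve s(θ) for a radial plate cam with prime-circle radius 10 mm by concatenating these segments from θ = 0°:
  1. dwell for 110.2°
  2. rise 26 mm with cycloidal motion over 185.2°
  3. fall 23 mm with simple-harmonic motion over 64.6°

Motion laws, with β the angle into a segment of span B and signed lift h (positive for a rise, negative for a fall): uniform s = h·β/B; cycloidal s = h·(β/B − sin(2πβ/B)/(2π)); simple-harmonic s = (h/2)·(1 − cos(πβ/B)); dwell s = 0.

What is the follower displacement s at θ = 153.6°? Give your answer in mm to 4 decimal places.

seg 1 [0°–110.2°] dwell: s stays 0.0000
seg 2 [110.2°–295.4°] cycloidal, h=26: θ=153.6° here. β=43.4, B=185.2. 26·(0.2343 − sin(2π·0.2343)/(2π)) = 1.9749 → s = 1.9749

1.9749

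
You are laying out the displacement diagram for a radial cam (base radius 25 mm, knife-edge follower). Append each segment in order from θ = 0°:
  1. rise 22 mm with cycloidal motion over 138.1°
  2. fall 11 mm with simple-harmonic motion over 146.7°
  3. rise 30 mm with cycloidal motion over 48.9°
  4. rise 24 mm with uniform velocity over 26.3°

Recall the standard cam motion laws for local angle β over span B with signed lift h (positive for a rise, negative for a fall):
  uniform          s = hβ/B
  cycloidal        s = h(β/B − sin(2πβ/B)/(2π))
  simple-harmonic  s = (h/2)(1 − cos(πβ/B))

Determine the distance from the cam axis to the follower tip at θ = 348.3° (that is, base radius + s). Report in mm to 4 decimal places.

seg 1 [0°–138.1°] cycloidal, h=22: full span → s += 22 → s = 22.0000
seg 2 [138.1°–284.8°] simple-harmonic, h=-11: full span → s += -11 → s = 11.0000
seg 3 [284.8°–333.7°] cycloidal, h=30: full span → s += 30 → s = 41.0000
seg 4 [333.7°–360°] uniform, h=24: θ=348.3° here. β=14.6, B=26.3. 24·14.6/26.3 = 13.3232 → s = 54.3232
radial distance = base radius + s = 25 + 54.3232 = 79.3232

79.3232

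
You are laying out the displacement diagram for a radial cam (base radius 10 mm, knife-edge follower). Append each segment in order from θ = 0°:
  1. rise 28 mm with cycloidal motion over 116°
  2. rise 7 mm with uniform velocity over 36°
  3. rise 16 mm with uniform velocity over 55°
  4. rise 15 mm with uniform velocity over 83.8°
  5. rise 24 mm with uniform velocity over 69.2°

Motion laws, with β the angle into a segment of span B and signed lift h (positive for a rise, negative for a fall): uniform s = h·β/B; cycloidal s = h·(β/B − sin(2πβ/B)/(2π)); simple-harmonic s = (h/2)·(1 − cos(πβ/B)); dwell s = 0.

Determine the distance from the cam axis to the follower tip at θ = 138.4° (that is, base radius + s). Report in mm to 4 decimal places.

seg 1 [0°–116°] cycloidal, h=28: full span → s += 28 → s = 28.0000
seg 2 [116°–152°] uniform, h=7: θ=138.4° here. β=22.4, B=36. 7·22.4/36 = 4.3556 → s = 32.3556
radial distance = base radius + s = 10 + 32.3556 = 42.3556

42.3556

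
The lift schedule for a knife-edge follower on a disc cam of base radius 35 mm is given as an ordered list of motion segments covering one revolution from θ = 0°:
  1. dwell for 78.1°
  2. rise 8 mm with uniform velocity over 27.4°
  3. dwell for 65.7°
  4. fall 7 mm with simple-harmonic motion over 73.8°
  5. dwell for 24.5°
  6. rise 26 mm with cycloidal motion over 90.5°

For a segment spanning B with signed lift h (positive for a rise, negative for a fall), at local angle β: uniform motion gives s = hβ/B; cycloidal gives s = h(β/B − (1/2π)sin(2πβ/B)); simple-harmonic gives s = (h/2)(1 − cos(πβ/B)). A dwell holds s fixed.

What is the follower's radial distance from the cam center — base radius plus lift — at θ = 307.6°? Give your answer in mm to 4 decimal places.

seg 1 [0°–78.1°] dwell: s stays 0.0000
seg 2 [78.1°–105.5°] uniform, h=8: full span → s += 8 → s = 8.0000
seg 3 [105.5°–171.2°] dwell: s stays 8.0000
seg 4 [171.2°–245°] simple-harmonic, h=-7: full span → s += -7 → s = 1.0000
seg 5 [245°–269.5°] dwell: s stays 1.0000
seg 6 [269.5°–360°] cycloidal, h=26: θ=307.6° here. β=38.1, B=90.5. 26·(0.4210 − sin(2π·0.4210)/(2π)) = 8.9750 → s = 9.9750
radial distance = base radius + s = 35 + 9.9750 = 44.9750

44.9750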